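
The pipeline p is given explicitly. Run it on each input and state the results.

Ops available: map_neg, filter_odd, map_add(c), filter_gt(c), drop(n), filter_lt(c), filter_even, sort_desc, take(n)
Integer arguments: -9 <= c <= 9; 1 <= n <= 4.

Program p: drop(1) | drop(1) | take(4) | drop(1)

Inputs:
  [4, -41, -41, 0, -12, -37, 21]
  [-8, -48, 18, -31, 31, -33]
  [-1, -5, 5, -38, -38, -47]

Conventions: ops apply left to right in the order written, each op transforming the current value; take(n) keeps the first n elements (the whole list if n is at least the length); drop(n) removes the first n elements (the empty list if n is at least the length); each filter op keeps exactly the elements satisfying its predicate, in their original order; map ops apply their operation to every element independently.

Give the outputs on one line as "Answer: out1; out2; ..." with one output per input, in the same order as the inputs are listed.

[0, -12, -37]; [-31, 31, -33]; [-38, -38, -47]

Execution, op by op:
  [4, -41, -41, 0, -12, -37, 21] -> [-41, -41, 0, -12, -37, 21] -> [-41, 0, -12, -37, 21] -> [-41, 0, -12, -37] -> [0, -12, -37]
  [-8, -48, 18, -31, 31, -33] -> [-48, 18, -31, 31, -33] -> [18, -31, 31, -33] -> [18, -31, 31, -33] -> [-31, 31, -33]
  [-1, -5, 5, -38, -38, -47] -> [-5, 5, -38, -38, -47] -> [5, -38, -38, -47] -> [5, -38, -38, -47] -> [-38, -38, -47]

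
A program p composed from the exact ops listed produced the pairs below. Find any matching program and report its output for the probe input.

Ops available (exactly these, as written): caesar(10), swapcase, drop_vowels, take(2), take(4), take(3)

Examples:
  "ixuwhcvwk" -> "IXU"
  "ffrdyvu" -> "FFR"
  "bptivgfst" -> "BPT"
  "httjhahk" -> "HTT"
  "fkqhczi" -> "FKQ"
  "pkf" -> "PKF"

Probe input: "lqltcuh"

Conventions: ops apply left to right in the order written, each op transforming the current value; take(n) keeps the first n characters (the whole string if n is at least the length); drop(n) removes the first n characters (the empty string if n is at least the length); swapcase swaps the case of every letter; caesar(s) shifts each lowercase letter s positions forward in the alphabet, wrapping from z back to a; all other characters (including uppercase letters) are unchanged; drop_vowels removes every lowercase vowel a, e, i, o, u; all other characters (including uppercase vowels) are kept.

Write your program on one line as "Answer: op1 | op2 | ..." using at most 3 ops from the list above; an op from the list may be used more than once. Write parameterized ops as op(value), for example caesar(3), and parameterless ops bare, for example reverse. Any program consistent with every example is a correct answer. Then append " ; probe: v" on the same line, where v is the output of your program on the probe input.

take(4) | take(3) | swapcase ; probe: "LQL"

Check, running the answer program on each example:
  "ixuwhcvwk" -> "ixuw" -> "ixu" -> "IXU"
  "ffrdyvu" -> "ffrd" -> "ffr" -> "FFR"
  "bptivgfst" -> "bpti" -> "bpt" -> "BPT"
  "httjhahk" -> "httj" -> "htt" -> "HTT"
  "fkqhczi" -> "fkqh" -> "fkq" -> "FKQ"
  "pkf" -> "pkf" -> "pkf" -> "PKF"
  probe: "lqltcuh" -> "lqlt" -> "lql" -> "LQL"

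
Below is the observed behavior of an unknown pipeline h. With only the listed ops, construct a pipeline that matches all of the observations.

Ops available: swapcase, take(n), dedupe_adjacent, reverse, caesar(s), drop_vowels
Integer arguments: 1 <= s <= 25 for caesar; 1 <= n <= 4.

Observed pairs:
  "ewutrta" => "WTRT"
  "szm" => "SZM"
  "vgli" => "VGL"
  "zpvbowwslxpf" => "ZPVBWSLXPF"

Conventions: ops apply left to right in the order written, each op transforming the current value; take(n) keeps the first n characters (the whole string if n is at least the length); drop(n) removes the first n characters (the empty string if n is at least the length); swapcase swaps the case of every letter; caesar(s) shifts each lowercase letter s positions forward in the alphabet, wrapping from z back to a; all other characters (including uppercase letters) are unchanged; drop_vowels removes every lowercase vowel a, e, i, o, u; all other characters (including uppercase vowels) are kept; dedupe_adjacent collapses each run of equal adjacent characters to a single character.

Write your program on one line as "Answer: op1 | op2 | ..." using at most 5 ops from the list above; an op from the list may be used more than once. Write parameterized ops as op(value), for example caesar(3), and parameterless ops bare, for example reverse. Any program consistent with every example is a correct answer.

drop_vowels | reverse | dedupe_adjacent | swapcase | reverse

Check, running the answer program on each example:
  "ewutrta" -> "wtrt" -> "trtw" -> "trtw" -> "TRTW" -> "WTRT"
  "szm" -> "szm" -> "mzs" -> "mzs" -> "MZS" -> "SZM"
  "vgli" -> "vgl" -> "lgv" -> "lgv" -> "LGV" -> "VGL"
  "zpvbowwslxpf" -> "zpvbwwslxpf" -> "fpxlswwbvpz" -> "fpxlswbvpz" -> "FPXLSWBVPZ" -> "ZPVBWSLXPF"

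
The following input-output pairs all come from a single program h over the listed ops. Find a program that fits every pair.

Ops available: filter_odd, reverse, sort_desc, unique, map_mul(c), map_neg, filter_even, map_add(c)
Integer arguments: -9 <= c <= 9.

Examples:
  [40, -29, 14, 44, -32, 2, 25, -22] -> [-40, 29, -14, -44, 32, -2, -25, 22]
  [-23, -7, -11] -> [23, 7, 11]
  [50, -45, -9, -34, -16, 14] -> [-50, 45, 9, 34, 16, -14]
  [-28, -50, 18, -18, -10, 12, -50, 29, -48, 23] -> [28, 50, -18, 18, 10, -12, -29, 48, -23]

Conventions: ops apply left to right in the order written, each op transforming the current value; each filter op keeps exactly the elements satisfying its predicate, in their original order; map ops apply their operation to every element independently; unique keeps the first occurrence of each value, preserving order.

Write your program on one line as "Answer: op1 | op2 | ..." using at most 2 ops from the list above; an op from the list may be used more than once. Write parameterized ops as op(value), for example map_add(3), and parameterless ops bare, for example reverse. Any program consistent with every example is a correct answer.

map_neg | unique

Check, running the answer program on each example:
  [40, -29, 14, 44, -32, 2, 25, -22] -> [-40, 29, -14, -44, 32, -2, -25, 22] -> [-40, 29, -14, -44, 32, -2, -25, 22]
  [-23, -7, -11] -> [23, 7, 11] -> [23, 7, 11]
  [50, -45, -9, -34, -16, 14] -> [-50, 45, 9, 34, 16, -14] -> [-50, 45, 9, 34, 16, -14]
  [-28, -50, 18, -18, -10, 12, -50, 29, -48, 23] -> [28, 50, -18, 18, 10, -12, 50, -29, 48, -23] -> [28, 50, -18, 18, 10, -12, -29, 48, -23]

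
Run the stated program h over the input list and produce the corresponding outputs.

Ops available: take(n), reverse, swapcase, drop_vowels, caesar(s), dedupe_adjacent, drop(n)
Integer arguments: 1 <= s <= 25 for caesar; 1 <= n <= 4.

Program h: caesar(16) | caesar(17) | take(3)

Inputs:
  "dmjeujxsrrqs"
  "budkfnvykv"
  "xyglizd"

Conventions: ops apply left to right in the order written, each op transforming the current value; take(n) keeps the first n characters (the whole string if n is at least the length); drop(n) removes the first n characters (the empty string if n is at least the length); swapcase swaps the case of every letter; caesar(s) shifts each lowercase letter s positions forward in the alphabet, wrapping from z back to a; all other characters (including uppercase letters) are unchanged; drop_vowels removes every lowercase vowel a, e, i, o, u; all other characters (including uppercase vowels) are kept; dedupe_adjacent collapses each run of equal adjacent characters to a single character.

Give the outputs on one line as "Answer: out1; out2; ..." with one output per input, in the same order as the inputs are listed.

"ktq"; "ibk"; "efn"

Execution, op by op:
  "dmjeujxsrrqs" -> "tczukznihhgi" -> "ktqlbqezyyxz" -> "ktq"
  "budkfnvykv" -> "rktavdloal" -> "ibkrmucfrc" -> "ibk"
  "xyglizd" -> "nowbypt" -> "efnspgk" -> "efn"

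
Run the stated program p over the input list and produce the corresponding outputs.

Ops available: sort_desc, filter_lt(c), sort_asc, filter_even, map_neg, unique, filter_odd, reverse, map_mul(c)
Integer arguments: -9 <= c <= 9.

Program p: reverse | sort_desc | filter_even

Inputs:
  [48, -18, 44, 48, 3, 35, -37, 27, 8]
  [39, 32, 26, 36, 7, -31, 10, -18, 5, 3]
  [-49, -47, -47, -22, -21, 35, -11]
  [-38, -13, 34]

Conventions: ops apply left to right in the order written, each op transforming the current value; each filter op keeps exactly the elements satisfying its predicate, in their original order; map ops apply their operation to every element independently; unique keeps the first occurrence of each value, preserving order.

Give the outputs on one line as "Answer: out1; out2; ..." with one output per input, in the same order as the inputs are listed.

Execution, op by op:
  [48, -18, 44, 48, 3, 35, -37, 27, 8] -> [8, 27, -37, 35, 3, 48, 44, -18, 48] -> [48, 48, 44, 35, 27, 8, 3, -18, -37] -> [48, 48, 44, 8, -18]
  [39, 32, 26, 36, 7, -31, 10, -18, 5, 3] -> [3, 5, -18, 10, -31, 7, 36, 26, 32, 39] -> [39, 36, 32, 26, 10, 7, 5, 3, -18, -31] -> [36, 32, 26, 10, -18]
  [-49, -47, -47, -22, -21, 35, -11] -> [-11, 35, -21, -22, -47, -47, -49] -> [35, -11, -21, -22, -47, -47, -49] -> [-22]
  [-38, -13, 34] -> [34, -13, -38] -> [34, -13, -38] -> [34, -38]

[48, 48, 44, 8, -18]; [36, 32, 26, 10, -18]; [-22]; [34, -38]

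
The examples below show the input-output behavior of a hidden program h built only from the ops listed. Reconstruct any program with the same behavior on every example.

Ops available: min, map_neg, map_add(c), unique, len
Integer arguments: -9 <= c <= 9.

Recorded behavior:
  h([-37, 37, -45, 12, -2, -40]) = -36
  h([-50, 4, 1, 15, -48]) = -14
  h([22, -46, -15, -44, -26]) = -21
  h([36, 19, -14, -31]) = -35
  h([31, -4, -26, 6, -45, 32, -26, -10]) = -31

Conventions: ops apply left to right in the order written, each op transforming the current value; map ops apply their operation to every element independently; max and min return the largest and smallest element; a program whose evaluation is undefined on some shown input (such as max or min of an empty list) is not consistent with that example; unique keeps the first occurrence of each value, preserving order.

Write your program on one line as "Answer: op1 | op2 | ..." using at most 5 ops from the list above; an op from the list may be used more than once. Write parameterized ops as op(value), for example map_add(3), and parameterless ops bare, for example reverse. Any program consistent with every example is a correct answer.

map_neg | map_add(1) | unique | min

Check, running the answer program on each example:
  [-37, 37, -45, 12, -2, -40] -> [37, -37, 45, -12, 2, 40] -> [38, -36, 46, -11, 3, 41] -> [38, -36, 46, -11, 3, 41] -> -36
  [-50, 4, 1, 15, -48] -> [50, -4, -1, -15, 48] -> [51, -3, 0, -14, 49] -> [51, -3, 0, -14, 49] -> -14
  [22, -46, -15, -44, -26] -> [-22, 46, 15, 44, 26] -> [-21, 47, 16, 45, 27] -> [-21, 47, 16, 45, 27] -> -21
  [36, 19, -14, -31] -> [-36, -19, 14, 31] -> [-35, -18, 15, 32] -> [-35, -18, 15, 32] -> -35
  [31, -4, -26, 6, -45, 32, -26, -10] -> [-31, 4, 26, -6, 45, -32, 26, 10] -> [-30, 5, 27, -5, 46, -31, 27, 11] -> [-30, 5, 27, -5, 46, -31, 11] -> -31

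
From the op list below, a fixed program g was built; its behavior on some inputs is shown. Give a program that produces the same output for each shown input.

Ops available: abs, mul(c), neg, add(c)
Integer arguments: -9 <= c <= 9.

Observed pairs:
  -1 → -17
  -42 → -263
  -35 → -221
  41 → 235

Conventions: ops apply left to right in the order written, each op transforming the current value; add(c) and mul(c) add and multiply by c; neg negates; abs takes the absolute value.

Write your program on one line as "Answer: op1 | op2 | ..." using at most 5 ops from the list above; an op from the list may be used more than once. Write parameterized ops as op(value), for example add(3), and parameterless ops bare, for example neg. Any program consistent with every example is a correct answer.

mul(-6) | add(9) | neg | add(-2)

Check, running the answer program on each example:
  -1 -> 6 -> 15 -> -15 -> -17
  -42 -> 252 -> 261 -> -261 -> -263
  -35 -> 210 -> 219 -> -219 -> -221
  41 -> -246 -> -237 -> 237 -> 235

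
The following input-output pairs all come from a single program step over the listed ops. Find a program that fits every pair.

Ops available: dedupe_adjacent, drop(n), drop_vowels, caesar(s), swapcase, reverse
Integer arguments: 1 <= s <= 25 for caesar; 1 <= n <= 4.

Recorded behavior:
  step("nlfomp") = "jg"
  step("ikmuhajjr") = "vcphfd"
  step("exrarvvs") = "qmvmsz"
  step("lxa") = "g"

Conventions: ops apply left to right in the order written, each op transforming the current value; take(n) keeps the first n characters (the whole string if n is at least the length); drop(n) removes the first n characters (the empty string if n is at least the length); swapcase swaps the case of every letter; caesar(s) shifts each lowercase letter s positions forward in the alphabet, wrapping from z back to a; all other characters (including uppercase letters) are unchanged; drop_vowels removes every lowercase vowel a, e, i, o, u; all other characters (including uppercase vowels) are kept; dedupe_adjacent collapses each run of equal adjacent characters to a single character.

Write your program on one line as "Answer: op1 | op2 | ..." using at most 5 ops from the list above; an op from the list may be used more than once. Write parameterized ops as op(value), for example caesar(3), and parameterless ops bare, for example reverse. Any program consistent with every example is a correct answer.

caesar(21) | reverse | drop(2) | drop_vowels

Check, running the answer program on each example:
  "nlfomp" -> "igajhk" -> "khjagi" -> "jagi" -> "jg"
  "ikmuhajjr" -> "dfhpcveem" -> "meevcphfd" -> "evcphfd" -> "vcphfd"
  "exrarvvs" -> "zsmvmqqn" -> "nqqmvmsz" -> "qmvmsz" -> "qmvmsz"
  "lxa" -> "gsv" -> "vsg" -> "g" -> "g"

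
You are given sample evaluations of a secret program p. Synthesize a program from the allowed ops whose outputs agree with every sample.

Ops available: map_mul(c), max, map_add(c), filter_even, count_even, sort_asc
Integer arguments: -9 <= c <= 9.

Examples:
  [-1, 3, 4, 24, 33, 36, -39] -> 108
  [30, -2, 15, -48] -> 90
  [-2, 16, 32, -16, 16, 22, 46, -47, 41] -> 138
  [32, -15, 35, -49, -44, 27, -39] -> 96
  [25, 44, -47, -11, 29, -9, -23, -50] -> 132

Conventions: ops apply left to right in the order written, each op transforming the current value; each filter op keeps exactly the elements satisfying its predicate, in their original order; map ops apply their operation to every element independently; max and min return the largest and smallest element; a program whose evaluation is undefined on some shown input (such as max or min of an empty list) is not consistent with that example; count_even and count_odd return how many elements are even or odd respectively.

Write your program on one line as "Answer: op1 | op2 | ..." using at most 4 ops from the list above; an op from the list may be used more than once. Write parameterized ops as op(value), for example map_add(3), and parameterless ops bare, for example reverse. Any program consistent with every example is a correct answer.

map_mul(3) | filter_even | sort_asc | max

Check, running the answer program on each example:
  [-1, 3, 4, 24, 33, 36, -39] -> [-3, 9, 12, 72, 99, 108, -117] -> [12, 72, 108] -> [12, 72, 108] -> 108
  [30, -2, 15, -48] -> [90, -6, 45, -144] -> [90, -6, -144] -> [-144, -6, 90] -> 90
  [-2, 16, 32, -16, 16, 22, 46, -47, 41] -> [-6, 48, 96, -48, 48, 66, 138, -141, 123] -> [-6, 48, 96, -48, 48, 66, 138] -> [-48, -6, 48, 48, 66, 96, 138] -> 138
  [32, -15, 35, -49, -44, 27, -39] -> [96, -45, 105, -147, -132, 81, -117] -> [96, -132] -> [-132, 96] -> 96
  [25, 44, -47, -11, 29, -9, -23, -50] -> [75, 132, -141, -33, 87, -27, -69, -150] -> [132, -150] -> [-150, 132] -> 132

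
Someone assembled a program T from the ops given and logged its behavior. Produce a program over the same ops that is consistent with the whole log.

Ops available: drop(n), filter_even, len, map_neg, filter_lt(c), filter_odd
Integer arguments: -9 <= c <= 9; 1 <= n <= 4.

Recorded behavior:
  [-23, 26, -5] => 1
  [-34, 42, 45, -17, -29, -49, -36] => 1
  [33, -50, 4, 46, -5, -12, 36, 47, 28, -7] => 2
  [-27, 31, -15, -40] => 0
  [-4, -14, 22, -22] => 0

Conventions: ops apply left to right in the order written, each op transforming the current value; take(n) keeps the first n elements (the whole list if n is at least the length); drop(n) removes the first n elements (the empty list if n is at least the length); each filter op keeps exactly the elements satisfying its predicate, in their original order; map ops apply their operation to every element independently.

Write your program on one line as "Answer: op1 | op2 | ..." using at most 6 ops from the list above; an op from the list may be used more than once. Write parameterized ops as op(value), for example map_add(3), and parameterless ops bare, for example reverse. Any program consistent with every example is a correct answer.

map_neg | drop(2) | filter_odd | filter_lt(7) | len

Check, running the answer program on each example:
  [-23, 26, -5] -> [23, -26, 5] -> [5] -> [5] -> [5] -> 1
  [-34, 42, 45, -17, -29, -49, -36] -> [34, -42, -45, 17, 29, 49, 36] -> [-45, 17, 29, 49, 36] -> [-45, 17, 29, 49] -> [-45] -> 1
  [33, -50, 4, 46, -5, -12, 36, 47, 28, -7] -> [-33, 50, -4, -46, 5, 12, -36, -47, -28, 7] -> [-4, -46, 5, 12, -36, -47, -28, 7] -> [5, -47, 7] -> [5, -47] -> 2
  [-27, 31, -15, -40] -> [27, -31, 15, 40] -> [15, 40] -> [15] -> [] -> 0
  [-4, -14, 22, -22] -> [4, 14, -22, 22] -> [-22, 22] -> [] -> [] -> 0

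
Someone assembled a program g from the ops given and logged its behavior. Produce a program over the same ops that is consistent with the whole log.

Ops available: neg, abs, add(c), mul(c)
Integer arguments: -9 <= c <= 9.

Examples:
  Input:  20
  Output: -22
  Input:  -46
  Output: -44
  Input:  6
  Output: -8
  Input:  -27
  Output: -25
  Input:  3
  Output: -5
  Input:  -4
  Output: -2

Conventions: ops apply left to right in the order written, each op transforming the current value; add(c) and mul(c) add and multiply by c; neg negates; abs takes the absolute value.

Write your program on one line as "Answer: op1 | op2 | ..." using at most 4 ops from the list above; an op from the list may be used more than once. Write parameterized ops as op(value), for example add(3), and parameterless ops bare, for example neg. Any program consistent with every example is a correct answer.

add(2) | abs | neg

Check, running the answer program on each example:
  20 -> 22 -> 22 -> -22
  -46 -> -44 -> 44 -> -44
  6 -> 8 -> 8 -> -8
  -27 -> -25 -> 25 -> -25
  3 -> 5 -> 5 -> -5
  -4 -> -2 -> 2 -> -2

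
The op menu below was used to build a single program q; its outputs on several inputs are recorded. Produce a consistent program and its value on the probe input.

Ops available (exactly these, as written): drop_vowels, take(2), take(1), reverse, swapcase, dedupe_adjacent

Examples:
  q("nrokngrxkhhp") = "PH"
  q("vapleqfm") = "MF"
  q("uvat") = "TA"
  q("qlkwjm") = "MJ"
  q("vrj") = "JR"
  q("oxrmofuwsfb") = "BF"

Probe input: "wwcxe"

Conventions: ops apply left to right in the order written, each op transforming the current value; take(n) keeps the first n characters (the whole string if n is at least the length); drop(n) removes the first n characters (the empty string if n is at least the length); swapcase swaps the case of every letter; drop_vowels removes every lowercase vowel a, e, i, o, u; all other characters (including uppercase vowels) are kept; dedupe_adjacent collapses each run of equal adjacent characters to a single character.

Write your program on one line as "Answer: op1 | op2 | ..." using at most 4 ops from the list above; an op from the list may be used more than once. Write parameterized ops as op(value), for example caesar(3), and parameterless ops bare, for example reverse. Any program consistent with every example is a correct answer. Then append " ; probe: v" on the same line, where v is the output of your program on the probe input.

swapcase | reverse | take(2) ; probe: "EX"

Check, running the answer program on each example:
  "nrokngrxkhhp" -> "NROKNGRXKHHP" -> "PHHKXRGNKORN" -> "PH"
  "vapleqfm" -> "VAPLEQFM" -> "MFQELPAV" -> "MF"
  "uvat" -> "UVAT" -> "TAVU" -> "TA"
  "qlkwjm" -> "QLKWJM" -> "MJWKLQ" -> "MJ"
  "vrj" -> "VRJ" -> "JRV" -> "JR"
  "oxrmofuwsfb" -> "OXRMOFUWSFB" -> "BFSWUFOMRXO" -> "BF"
  probe: "wwcxe" -> "WWCXE" -> "EXCWW" -> "EX"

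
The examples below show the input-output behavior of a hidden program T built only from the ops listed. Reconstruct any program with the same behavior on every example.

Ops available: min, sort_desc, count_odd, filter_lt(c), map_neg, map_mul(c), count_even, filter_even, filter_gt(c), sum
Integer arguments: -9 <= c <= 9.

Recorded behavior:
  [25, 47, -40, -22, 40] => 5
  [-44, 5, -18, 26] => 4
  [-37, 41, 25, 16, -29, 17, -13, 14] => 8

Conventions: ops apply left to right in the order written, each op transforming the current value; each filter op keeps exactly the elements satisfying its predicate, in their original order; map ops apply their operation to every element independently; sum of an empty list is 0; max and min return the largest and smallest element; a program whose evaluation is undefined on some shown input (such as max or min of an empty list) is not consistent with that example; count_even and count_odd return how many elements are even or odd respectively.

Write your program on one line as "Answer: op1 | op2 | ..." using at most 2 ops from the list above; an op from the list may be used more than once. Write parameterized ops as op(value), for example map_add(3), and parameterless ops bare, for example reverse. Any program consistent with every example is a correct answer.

map_mul(2) | count_even

Check, running the answer program on each example:
  [25, 47, -40, -22, 40] -> [50, 94, -80, -44, 80] -> 5
  [-44, 5, -18, 26] -> [-88, 10, -36, 52] -> 4
  [-37, 41, 25, 16, -29, 17, -13, 14] -> [-74, 82, 50, 32, -58, 34, -26, 28] -> 8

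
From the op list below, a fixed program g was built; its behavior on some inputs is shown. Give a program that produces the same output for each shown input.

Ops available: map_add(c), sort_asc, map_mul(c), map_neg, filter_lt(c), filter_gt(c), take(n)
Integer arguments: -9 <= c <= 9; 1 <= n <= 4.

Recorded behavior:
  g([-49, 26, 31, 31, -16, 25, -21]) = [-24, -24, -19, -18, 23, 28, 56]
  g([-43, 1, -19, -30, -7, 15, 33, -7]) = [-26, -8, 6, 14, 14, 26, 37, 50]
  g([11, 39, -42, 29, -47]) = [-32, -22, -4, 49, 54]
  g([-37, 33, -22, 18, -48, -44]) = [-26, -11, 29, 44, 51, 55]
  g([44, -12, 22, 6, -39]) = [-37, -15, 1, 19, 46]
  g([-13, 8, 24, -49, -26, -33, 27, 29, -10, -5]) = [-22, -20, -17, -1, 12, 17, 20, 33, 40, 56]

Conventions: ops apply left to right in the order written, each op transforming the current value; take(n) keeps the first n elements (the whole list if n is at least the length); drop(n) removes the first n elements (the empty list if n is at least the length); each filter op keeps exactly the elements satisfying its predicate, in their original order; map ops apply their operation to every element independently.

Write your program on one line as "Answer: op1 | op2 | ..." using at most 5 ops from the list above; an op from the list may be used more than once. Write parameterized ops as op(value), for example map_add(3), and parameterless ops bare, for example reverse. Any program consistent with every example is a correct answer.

map_add(-7) | sort_asc | map_neg | sort_asc

Check, running the answer program on each example:
  [-49, 26, 31, 31, -16, 25, -21] -> [-56, 19, 24, 24, -23, 18, -28] -> [-56, -28, -23, 18, 19, 24, 24] -> [56, 28, 23, -18, -19, -24, -24] -> [-24, -24, -19, -18, 23, 28, 56]
  [-43, 1, -19, -30, -7, 15, 33, -7] -> [-50, -6, -26, -37, -14, 8, 26, -14] -> [-50, -37, -26, -14, -14, -6, 8, 26] -> [50, 37, 26, 14, 14, 6, -8, -26] -> [-26, -8, 6, 14, 14, 26, 37, 50]
  [11, 39, -42, 29, -47] -> [4, 32, -49, 22, -54] -> [-54, -49, 4, 22, 32] -> [54, 49, -4, -22, -32] -> [-32, -22, -4, 49, 54]
  [-37, 33, -22, 18, -48, -44] -> [-44, 26, -29, 11, -55, -51] -> [-55, -51, -44, -29, 11, 26] -> [55, 51, 44, 29, -11, -26] -> [-26, -11, 29, 44, 51, 55]
  [44, -12, 22, 6, -39] -> [37, -19, 15, -1, -46] -> [-46, -19, -1, 15, 37] -> [46, 19, 1, -15, -37] -> [-37, -15, 1, 19, 46]
  [-13, 8, 24, -49, -26, -33, 27, 29, -10, -5] -> [-20, 1, 17, -56, -33, -40, 20, 22, -17, -12] -> [-56, -40, -33, -20, -17, -12, 1, 17, 20, 22] -> [56, 40, 33, 20, 17, 12, -1, -17, -20, -22] -> [-22, -20, -17, -1, 12, 17, 20, 33, 40, 56]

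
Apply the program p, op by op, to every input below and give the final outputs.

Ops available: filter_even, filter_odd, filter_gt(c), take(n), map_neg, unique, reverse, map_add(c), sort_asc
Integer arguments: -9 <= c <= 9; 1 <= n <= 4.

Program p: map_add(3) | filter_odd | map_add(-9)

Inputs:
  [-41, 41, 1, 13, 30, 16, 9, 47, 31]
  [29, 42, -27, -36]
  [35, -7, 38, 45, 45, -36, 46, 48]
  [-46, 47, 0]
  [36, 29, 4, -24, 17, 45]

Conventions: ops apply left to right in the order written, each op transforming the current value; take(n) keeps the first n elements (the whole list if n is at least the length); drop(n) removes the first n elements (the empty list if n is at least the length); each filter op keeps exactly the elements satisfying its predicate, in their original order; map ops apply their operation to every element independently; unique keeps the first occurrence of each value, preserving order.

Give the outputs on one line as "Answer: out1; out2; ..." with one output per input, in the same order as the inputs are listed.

[24, 10]; [36, -42]; [32, -42, 40, 42]; [-52, -6]; [30, -2, -30]

Execution, op by op:
  [-41, 41, 1, 13, 30, 16, 9, 47, 31] -> [-38, 44, 4, 16, 33, 19, 12, 50, 34] -> [33, 19] -> [24, 10]
  [29, 42, -27, -36] -> [32, 45, -24, -33] -> [45, -33] -> [36, -42]
  [35, -7, 38, 45, 45, -36, 46, 48] -> [38, -4, 41, 48, 48, -33, 49, 51] -> [41, -33, 49, 51] -> [32, -42, 40, 42]
  [-46, 47, 0] -> [-43, 50, 3] -> [-43, 3] -> [-52, -6]
  [36, 29, 4, -24, 17, 45] -> [39, 32, 7, -21, 20, 48] -> [39, 7, -21] -> [30, -2, -30]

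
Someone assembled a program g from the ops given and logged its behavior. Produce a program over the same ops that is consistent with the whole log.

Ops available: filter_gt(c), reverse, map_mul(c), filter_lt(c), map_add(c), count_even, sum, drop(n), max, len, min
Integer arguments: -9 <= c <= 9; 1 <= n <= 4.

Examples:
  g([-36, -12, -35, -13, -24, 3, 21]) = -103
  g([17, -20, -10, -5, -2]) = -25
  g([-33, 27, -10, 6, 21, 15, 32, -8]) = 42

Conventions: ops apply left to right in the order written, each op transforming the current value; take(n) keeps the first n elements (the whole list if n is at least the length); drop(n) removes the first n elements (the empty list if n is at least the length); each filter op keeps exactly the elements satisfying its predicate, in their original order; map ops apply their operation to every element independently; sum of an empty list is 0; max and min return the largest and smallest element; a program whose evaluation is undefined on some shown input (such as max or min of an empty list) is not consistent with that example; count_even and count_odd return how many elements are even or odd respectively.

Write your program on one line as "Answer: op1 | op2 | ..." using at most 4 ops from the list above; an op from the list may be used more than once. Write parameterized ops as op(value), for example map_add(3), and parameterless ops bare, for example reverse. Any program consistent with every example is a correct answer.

map_add(-1) | reverse | sum

Check, running the answer program on each example:
  [-36, -12, -35, -13, -24, 3, 21] -> [-37, -13, -36, -14, -25, 2, 20] -> [20, 2, -25, -14, -36, -13, -37] -> -103
  [17, -20, -10, -5, -2] -> [16, -21, -11, -6, -3] -> [-3, -6, -11, -21, 16] -> -25
  [-33, 27, -10, 6, 21, 15, 32, -8] -> [-34, 26, -11, 5, 20, 14, 31, -9] -> [-9, 31, 14, 20, 5, -11, 26, -34] -> 42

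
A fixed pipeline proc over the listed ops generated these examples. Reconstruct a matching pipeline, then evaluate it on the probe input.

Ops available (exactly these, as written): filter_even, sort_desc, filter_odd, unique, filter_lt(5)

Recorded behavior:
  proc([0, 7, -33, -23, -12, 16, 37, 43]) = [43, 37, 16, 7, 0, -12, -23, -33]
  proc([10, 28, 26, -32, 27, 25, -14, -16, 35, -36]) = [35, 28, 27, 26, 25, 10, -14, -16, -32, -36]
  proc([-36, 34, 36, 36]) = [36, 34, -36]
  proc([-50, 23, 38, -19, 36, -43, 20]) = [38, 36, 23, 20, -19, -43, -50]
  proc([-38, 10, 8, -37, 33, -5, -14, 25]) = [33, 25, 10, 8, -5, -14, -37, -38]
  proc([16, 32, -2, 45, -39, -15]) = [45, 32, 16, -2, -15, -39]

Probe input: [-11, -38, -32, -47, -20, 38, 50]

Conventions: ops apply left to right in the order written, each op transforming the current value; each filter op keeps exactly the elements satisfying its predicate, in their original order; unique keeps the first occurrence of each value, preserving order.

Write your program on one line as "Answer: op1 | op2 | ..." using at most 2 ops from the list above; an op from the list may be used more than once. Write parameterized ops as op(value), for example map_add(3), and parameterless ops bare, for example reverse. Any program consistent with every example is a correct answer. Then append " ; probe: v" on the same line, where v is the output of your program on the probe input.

unique | sort_desc ; probe: [50, 38, -11, -20, -32, -38, -47]

Check, running the answer program on each example:
  [0, 7, -33, -23, -12, 16, 37, 43] -> [0, 7, -33, -23, -12, 16, 37, 43] -> [43, 37, 16, 7, 0, -12, -23, -33]
  [10, 28, 26, -32, 27, 25, -14, -16, 35, -36] -> [10, 28, 26, -32, 27, 25, -14, -16, 35, -36] -> [35, 28, 27, 26, 25, 10, -14, -16, -32, -36]
  [-36, 34, 36, 36] -> [-36, 34, 36] -> [36, 34, -36]
  [-50, 23, 38, -19, 36, -43, 20] -> [-50, 23, 38, -19, 36, -43, 20] -> [38, 36, 23, 20, -19, -43, -50]
  [-38, 10, 8, -37, 33, -5, -14, 25] -> [-38, 10, 8, -37, 33, -5, -14, 25] -> [33, 25, 10, 8, -5, -14, -37, -38]
  [16, 32, -2, 45, -39, -15] -> [16, 32, -2, 45, -39, -15] -> [45, 32, 16, -2, -15, -39]
  probe: [-11, -38, -32, -47, -20, 38, 50] -> [-11, -38, -32, -47, -20, 38, 50] -> [50, 38, -11, -20, -32, -38, -47]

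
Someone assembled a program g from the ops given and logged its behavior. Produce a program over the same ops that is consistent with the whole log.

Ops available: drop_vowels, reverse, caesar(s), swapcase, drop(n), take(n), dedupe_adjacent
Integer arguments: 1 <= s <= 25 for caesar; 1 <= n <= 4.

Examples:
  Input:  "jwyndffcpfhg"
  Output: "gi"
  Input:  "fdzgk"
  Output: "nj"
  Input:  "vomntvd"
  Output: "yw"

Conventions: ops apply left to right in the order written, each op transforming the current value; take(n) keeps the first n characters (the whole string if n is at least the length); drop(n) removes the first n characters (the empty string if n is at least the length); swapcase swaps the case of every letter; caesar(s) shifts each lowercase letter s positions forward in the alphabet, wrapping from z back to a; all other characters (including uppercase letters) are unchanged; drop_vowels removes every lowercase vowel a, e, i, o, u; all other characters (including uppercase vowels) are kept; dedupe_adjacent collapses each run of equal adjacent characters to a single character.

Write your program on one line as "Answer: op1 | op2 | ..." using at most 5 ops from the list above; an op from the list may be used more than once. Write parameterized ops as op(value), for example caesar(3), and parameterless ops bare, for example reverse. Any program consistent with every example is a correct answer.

caesar(25) | drop(1) | caesar(24) | caesar(13) | take(2)

Check, running the answer program on each example:
  "jwyndffcpfhg" -> "ivxmceeboegf" -> "vxmceeboegf" -> "tvkacczmced" -> "gixnppmzprq" -> "gi"
  "fdzgk" -> "ecyfj" -> "cyfj" -> "awdh" -> "njqu" -> "nj"
  "vomntvd" -> "unlmsuc" -> "nlmsuc" -> "ljkqsa" -> "ywxdfn" -> "yw"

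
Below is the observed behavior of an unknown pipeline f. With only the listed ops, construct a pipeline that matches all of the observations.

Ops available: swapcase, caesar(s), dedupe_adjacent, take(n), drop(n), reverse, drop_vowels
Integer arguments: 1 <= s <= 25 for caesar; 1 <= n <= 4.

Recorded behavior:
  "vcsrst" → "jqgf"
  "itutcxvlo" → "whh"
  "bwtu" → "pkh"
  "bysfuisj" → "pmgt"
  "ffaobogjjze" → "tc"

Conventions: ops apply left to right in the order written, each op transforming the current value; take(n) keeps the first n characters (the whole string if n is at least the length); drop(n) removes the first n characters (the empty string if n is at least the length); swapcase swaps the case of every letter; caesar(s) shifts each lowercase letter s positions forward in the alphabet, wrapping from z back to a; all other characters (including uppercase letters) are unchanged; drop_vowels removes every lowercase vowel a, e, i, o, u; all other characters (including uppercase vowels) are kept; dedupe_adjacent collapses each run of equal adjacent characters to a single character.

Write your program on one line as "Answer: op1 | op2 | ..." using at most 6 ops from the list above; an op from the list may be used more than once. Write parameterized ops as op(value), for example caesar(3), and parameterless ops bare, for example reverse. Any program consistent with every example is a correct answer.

caesar(10) | take(4) | caesar(4) | dedupe_adjacent | drop_vowels

Check, running the answer program on each example:
  "vcsrst" -> "fmcbcd" -> "fmcb" -> "jqgf" -> "jqgf" -> "jqgf"
  "itutcxvlo" -> "sdedmhfvy" -> "sded" -> "whih" -> "whih" -> "whh"
  "bwtu" -> "lgde" -> "lgde" -> "pkhi" -> "pkhi" -> "pkh"
  "bysfuisj" -> "licpesct" -> "licp" -> "pmgt" -> "pmgt" -> "pmgt"
  "ffaobogjjze" -> "ppkylyqttjo" -> "ppky" -> "ttoc" -> "toc" -> "tc"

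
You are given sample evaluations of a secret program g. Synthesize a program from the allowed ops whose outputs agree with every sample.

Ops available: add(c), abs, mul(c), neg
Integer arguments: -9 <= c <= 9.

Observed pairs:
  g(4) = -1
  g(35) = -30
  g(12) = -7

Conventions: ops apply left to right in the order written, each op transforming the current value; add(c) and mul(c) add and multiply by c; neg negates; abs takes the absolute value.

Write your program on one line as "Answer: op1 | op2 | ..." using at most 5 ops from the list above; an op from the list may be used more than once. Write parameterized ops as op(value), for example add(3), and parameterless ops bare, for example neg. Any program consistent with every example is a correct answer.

add(-1) | add(-4) | abs | neg

Check, running the answer program on each example:
  4 -> 3 -> -1 -> 1 -> -1
  35 -> 34 -> 30 -> 30 -> -30
  12 -> 11 -> 7 -> 7 -> -7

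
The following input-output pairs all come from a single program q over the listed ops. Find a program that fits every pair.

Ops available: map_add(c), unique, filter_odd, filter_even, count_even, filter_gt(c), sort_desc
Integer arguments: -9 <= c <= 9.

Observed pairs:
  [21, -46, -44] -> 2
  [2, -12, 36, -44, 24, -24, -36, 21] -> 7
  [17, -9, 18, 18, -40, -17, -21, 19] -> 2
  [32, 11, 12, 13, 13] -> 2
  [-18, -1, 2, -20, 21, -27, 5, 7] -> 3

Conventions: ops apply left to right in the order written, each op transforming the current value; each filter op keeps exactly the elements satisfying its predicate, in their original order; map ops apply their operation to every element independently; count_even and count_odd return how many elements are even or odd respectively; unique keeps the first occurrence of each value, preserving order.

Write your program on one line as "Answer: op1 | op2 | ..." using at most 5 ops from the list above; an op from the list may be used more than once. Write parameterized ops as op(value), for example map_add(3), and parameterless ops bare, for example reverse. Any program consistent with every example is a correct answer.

filter_even | unique | map_add(2) | count_even

Check, running the answer program on each example:
  [21, -46, -44] -> [-46, -44] -> [-46, -44] -> [-44, -42] -> 2
  [2, -12, 36, -44, 24, -24, -36, 21] -> [2, -12, 36, -44, 24, -24, -36] -> [2, -12, 36, -44, 24, -24, -36] -> [4, -10, 38, -42, 26, -22, -34] -> 7
  [17, -9, 18, 18, -40, -17, -21, 19] -> [18, 18, -40] -> [18, -40] -> [20, -38] -> 2
  [32, 11, 12, 13, 13] -> [32, 12] -> [32, 12] -> [34, 14] -> 2
  [-18, -1, 2, -20, 21, -27, 5, 7] -> [-18, 2, -20] -> [-18, 2, -20] -> [-16, 4, -18] -> 3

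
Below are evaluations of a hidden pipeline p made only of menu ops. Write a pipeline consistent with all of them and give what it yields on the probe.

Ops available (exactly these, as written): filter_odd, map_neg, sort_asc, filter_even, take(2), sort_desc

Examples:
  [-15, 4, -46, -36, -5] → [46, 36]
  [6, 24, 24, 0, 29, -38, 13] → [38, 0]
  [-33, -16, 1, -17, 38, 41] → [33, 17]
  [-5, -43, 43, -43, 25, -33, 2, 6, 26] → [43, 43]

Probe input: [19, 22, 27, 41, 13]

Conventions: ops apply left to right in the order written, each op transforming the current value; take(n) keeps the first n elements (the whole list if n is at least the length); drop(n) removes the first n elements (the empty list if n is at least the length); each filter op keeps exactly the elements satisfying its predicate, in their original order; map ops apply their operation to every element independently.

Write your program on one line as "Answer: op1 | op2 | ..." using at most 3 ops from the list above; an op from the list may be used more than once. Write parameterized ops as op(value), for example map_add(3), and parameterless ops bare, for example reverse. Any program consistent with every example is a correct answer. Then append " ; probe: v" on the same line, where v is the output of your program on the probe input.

map_neg | sort_desc | take(2) ; probe: [-13, -19]

Check, running the answer program on each example:
  [-15, 4, -46, -36, -5] -> [15, -4, 46, 36, 5] -> [46, 36, 15, 5, -4] -> [46, 36]
  [6, 24, 24, 0, 29, -38, 13] -> [-6, -24, -24, 0, -29, 38, -13] -> [38, 0, -6, -13, -24, -24, -29] -> [38, 0]
  [-33, -16, 1, -17, 38, 41] -> [33, 16, -1, 17, -38, -41] -> [33, 17, 16, -1, -38, -41] -> [33, 17]
  [-5, -43, 43, -43, 25, -33, 2, 6, 26] -> [5, 43, -43, 43, -25, 33, -2, -6, -26] -> [43, 43, 33, 5, -2, -6, -25, -26, -43] -> [43, 43]
  probe: [19, 22, 27, 41, 13] -> [-19, -22, -27, -41, -13] -> [-13, -19, -22, -27, -41] -> [-13, -19]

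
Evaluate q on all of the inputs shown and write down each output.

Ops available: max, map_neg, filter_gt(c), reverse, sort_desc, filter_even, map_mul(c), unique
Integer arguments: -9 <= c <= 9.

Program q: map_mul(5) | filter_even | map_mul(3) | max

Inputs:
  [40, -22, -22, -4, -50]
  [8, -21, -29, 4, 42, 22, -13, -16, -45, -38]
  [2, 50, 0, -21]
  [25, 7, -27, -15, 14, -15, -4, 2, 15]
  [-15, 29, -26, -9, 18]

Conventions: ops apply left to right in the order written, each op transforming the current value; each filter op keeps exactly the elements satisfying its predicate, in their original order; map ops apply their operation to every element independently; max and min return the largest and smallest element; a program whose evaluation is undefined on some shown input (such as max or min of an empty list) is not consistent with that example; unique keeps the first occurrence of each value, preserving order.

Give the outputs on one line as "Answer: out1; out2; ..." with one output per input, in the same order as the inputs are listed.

600; 630; 750; 210; 270

Execution, op by op:
  [40, -22, -22, -4, -50] -> [200, -110, -110, -20, -250] -> [200, -110, -110, -20, -250] -> [600, -330, -330, -60, -750] -> 600
  [8, -21, -29, 4, 42, 22, -13, -16, -45, -38] -> [40, -105, -145, 20, 210, 110, -65, -80, -225, -190] -> [40, 20, 210, 110, -80, -190] -> [120, 60, 630, 330, -240, -570] -> 630
  [2, 50, 0, -21] -> [10, 250, 0, -105] -> [10, 250, 0] -> [30, 750, 0] -> 750
  [25, 7, -27, -15, 14, -15, -4, 2, 15] -> [125, 35, -135, -75, 70, -75, -20, 10, 75] -> [70, -20, 10] -> [210, -60, 30] -> 210
  [-15, 29, -26, -9, 18] -> [-75, 145, -130, -45, 90] -> [-130, 90] -> [-390, 270] -> 270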